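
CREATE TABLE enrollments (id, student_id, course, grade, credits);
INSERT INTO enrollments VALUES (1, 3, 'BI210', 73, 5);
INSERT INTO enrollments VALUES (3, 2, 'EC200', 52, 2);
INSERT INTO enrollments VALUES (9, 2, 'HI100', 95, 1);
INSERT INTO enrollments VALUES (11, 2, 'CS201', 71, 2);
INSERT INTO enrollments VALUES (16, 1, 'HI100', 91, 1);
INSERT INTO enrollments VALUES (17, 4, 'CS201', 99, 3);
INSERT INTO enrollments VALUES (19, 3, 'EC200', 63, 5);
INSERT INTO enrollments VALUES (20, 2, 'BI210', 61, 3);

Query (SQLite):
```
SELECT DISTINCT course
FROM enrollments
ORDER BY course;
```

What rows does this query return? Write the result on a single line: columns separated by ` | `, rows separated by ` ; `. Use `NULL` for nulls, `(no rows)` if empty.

Collect distinct course values from enrollments.

BI210 ; CS201 ; EC200 ; HI100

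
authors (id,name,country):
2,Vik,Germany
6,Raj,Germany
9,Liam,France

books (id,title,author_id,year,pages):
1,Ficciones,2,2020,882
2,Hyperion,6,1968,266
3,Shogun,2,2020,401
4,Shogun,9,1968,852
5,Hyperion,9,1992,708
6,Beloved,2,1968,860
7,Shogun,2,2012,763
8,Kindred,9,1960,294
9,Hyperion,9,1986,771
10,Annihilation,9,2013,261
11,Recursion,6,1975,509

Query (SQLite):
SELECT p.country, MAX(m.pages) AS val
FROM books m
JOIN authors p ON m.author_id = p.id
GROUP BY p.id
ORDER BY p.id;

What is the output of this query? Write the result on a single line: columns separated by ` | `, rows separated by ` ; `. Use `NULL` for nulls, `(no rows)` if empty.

Germany | 882 ; Germany | 509 ; France | 852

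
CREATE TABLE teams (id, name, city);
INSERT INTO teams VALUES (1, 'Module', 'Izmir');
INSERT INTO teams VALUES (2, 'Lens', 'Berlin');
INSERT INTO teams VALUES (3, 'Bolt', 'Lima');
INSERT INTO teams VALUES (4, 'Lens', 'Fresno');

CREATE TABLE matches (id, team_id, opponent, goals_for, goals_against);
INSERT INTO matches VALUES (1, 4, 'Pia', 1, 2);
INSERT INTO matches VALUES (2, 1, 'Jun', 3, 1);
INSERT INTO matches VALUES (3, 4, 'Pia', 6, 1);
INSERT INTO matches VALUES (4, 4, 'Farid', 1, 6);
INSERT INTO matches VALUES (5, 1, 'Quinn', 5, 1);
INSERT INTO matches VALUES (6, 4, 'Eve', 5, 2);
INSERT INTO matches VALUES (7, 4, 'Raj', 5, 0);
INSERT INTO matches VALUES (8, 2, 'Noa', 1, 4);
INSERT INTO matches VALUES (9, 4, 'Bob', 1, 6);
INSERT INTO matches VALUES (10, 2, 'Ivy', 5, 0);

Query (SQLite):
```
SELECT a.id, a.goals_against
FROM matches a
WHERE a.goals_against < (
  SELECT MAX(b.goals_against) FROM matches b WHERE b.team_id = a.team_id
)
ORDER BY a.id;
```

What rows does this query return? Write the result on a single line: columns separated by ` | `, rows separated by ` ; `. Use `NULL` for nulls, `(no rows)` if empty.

1 | 2 ; 3 | 1 ; 6 | 2 ; 7 | 0 ; 10 | 0

For each matches row a, compute MAX(goals_against) over rows sharing a.team_id.
Keep row a if a.goals_against < that per-group MAX.
  team_id=1: MAX(goals_against) = 1
  team_id=2: MAX(goals_against) = 4
  team_id=4: MAX(goals_against) = 6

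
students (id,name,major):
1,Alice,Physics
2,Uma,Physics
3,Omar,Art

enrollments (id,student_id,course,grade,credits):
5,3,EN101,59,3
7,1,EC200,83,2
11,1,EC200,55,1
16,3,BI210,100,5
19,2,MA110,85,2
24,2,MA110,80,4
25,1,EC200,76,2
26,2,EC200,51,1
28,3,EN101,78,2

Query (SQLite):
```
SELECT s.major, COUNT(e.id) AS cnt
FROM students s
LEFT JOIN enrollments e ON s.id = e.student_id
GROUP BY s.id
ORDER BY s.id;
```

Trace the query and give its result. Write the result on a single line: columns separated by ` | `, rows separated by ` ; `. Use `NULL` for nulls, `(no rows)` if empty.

LEFT JOIN keeps every students row; unmatched ones get NULL for enrollments columns.
Group by students.id and compute COUNT(e.id). COUNT(col) of an all-NULL group is 0.
  1: ids {7, 11, 25} → COUNT(e.id)=3
  2: ids {19, 24, 26} → COUNT(e.id)=3
  3: ids {5, 16, 28} → COUNT(e.id)=3

Physics | 3 ; Physics | 3 ; Art | 3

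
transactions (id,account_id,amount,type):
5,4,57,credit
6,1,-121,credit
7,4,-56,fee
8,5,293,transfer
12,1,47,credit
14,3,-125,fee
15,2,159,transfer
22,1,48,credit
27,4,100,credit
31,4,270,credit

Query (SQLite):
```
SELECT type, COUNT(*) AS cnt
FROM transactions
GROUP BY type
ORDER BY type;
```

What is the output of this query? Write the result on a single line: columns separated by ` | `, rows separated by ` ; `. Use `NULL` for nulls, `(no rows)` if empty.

Partition transactions by type; compute COUNT(*) within each group.
  credit: ids {5, 6, 12, 22, 27, 31} → COUNT(*)=6
  fee: ids {7, 14} → COUNT(*)=2
  transfer: ids {8, 15} → COUNT(*)=2

credit | 6 ; fee | 2 ; transfer | 2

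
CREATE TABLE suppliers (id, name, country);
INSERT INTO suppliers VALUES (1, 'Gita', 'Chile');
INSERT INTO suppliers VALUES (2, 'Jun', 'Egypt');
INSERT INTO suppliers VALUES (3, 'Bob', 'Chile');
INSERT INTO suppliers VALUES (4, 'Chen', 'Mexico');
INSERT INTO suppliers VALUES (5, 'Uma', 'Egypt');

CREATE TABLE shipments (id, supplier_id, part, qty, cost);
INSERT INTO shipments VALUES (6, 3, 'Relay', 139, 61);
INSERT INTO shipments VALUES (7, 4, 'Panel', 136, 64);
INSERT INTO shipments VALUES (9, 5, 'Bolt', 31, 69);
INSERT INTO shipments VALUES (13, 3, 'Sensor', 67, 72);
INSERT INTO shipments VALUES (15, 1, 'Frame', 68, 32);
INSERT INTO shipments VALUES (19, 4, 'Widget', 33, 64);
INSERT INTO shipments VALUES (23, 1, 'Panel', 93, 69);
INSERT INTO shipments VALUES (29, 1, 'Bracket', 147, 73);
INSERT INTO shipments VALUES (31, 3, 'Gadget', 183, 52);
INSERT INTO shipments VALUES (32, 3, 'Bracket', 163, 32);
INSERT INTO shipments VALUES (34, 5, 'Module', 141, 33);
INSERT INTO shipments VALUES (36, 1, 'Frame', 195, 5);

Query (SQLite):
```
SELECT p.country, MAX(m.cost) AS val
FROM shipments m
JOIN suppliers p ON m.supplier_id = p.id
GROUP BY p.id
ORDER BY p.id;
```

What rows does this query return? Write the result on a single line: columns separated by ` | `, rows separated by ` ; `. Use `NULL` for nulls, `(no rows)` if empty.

Chile | 73 ; Chile | 72 ; Mexico | 64 ; Egypt | 69

Join each shipments row to its suppliers via supplier_id.
Group joined rows by suppliers.id; compute MAX(m.cost) per group.
  1: ids {15, 23, 29, 36} → MAX(m.cost)=73
  3: ids {6, 13, 31, 32} → MAX(m.cost)=72
  4: ids {7, 19} → MAX(m.cost)=64
  5: ids {9, 34} → MAX(m.cost)=69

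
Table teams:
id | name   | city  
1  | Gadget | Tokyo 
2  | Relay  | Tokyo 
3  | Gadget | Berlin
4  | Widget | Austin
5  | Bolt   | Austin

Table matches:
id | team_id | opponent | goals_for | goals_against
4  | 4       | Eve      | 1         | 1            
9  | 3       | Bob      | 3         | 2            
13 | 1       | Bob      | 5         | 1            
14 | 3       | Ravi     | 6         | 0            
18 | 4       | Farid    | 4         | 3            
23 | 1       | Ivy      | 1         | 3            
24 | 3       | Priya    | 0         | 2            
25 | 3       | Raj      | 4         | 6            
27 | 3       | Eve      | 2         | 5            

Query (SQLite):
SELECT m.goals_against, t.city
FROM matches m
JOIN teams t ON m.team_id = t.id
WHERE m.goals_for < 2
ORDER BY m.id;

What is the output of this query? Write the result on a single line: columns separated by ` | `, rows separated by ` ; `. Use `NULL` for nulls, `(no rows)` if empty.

Each matches row matches the teams row where team_id = teams.id.
Then keep rows with m.goals_for < 2.

1 | Austin ; 3 | Tokyo ; 2 | Berlin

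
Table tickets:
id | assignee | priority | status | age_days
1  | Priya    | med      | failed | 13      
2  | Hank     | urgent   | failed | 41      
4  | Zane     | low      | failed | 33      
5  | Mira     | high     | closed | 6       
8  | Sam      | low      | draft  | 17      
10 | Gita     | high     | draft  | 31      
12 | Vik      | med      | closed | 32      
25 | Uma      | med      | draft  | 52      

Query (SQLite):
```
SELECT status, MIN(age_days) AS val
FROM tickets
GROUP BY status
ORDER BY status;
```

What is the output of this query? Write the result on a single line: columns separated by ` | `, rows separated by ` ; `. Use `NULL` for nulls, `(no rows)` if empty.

closed | 6 ; draft | 17 ; failed | 13

Partition tickets by status; compute MIN(age_days) within each group.
  closed: ids {5, 12} → MIN(age_days)=6
  draft: ids {8, 10, 25} → MIN(age_days)=17
  failed: ids {1, 2, 4} → MIN(age_days)=13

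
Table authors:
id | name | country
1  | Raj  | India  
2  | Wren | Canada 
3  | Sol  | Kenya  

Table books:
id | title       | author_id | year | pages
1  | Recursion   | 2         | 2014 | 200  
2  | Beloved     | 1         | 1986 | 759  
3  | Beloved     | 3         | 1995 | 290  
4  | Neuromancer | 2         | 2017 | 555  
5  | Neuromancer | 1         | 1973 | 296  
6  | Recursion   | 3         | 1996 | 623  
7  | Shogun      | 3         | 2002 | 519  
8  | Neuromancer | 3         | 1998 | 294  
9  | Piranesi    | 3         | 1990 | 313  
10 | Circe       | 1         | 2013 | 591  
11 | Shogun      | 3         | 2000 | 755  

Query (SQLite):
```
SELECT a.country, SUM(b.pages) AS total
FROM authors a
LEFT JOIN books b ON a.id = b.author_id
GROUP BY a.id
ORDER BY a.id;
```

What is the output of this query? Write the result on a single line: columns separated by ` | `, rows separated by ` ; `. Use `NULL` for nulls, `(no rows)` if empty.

LEFT JOIN keeps every authors row; unmatched ones get NULL for books columns.
Group by authors.id and compute SUM(b.pages). SUM over an all-NULL group is NULL.
  1: ids {2, 5, 10} → SUM(b.pages)=1646
  2: ids {1, 4} → SUM(b.pages)=755
  3: ids {3, 6, 7, 8, 9, 11} → SUM(b.pages)=2794

India | 1646 ; Canada | 755 ; Kenya | 2794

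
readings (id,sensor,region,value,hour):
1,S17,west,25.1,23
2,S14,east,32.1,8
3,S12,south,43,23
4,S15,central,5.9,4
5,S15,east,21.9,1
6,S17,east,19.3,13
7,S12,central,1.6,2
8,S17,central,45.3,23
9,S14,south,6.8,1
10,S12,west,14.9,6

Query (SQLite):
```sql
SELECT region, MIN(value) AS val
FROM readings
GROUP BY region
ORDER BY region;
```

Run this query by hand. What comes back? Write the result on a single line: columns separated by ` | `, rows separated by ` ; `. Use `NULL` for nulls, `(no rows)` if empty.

central | 1.6 ; east | 19.3 ; south | 6.8 ; west | 14.9

Partition readings by region; compute MIN(value) within each group.
  central: ids {4, 7, 8} → MIN(value)=1.6
  east: ids {2, 5, 6} → MIN(value)=19.3
  south: ids {3, 9} → MIN(value)=6.8
  west: ids {1, 10} → MIN(value)=14.9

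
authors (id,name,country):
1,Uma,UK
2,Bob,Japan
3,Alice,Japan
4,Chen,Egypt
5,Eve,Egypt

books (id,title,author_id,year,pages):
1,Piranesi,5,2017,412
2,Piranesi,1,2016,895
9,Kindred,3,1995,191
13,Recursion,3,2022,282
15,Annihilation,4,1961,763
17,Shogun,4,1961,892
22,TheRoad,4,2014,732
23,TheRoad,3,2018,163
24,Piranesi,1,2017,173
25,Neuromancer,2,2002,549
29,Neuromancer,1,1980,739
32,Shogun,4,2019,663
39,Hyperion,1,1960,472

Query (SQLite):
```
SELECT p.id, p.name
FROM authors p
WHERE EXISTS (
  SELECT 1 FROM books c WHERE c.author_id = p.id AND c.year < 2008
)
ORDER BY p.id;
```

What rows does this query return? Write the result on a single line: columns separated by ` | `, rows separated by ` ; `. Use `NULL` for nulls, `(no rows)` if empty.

For each authors row, check whether any books with matching author_id has year < 2008.
Keep rows where that is true.

1 | Uma ; 2 | Bob ; 3 | Alice ; 4 | Chen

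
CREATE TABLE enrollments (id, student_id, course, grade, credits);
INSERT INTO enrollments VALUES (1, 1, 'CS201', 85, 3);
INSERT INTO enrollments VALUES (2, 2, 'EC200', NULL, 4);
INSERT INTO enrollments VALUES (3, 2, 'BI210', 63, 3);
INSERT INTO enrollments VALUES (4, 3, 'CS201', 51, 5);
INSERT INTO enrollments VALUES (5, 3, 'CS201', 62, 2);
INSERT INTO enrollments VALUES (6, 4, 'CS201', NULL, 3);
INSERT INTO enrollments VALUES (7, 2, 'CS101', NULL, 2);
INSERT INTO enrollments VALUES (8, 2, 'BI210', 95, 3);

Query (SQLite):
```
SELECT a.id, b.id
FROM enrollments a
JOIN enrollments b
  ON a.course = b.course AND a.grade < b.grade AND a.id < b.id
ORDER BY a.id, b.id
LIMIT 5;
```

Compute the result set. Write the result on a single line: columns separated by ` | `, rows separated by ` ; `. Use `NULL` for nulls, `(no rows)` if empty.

3 | 8 ; 4 | 5

Pairs (a,b) with same course, a.grade < b.grade, a.id < b.id.
course groups: BI210:{3,8} CS101:{7} CS201:{1,4,5,6} EC200:{2}
Ordered by (a.id, b.id); first 5.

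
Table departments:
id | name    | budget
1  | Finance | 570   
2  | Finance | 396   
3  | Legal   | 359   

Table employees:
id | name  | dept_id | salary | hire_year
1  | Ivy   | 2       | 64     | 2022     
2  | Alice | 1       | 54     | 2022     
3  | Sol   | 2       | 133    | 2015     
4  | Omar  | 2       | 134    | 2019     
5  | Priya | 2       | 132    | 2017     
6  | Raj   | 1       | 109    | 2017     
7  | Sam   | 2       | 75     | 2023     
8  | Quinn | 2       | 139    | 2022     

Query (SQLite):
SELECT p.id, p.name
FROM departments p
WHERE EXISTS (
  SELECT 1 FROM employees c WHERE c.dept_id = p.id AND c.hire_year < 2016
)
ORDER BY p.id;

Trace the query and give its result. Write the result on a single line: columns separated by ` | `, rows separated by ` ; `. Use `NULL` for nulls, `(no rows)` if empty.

2 | Finance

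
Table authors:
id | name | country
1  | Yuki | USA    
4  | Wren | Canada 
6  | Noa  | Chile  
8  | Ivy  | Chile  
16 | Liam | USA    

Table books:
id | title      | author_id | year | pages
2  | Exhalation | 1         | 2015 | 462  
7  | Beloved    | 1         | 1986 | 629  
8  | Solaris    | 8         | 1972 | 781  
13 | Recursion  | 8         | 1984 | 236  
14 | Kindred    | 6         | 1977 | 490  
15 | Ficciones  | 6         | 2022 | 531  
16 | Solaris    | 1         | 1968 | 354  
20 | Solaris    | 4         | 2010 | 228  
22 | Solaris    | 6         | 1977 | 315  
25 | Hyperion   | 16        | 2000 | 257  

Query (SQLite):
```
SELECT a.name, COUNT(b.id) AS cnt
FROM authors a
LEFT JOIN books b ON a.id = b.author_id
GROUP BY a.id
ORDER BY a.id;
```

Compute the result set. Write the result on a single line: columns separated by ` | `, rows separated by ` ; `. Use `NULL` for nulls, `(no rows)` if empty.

Yuki | 3 ; Wren | 1 ; Noa | 3 ; Ivy | 2 ; Liam | 1

LEFT JOIN keeps every authors row; unmatched ones get NULL for books columns.
Group by authors.id and compute COUNT(b.id). COUNT(col) of an all-NULL group is 0.
  1: ids {2, 7, 16} → COUNT(b.id)=3
  4: ids {20} → COUNT(b.id)=1
  6: ids {14, 15, 22} → COUNT(b.id)=3
  8: ids {8, 13} → COUNT(b.id)=2
  16: ids {25} → COUNT(b.id)=1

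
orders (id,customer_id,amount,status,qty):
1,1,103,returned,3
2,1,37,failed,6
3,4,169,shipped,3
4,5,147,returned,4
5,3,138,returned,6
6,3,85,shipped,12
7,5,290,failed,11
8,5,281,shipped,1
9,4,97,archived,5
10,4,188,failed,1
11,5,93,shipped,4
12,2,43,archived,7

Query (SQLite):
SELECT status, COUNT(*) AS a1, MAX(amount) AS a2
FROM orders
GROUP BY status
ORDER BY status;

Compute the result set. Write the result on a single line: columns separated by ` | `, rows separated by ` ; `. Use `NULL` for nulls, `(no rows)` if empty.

archived | 2 | 97 ; failed | 3 | 290 ; returned | 3 | 147 ; shipped | 4 | 281

Group orders by status.
Per group compute: COUNT(*), MAX(amount).
  archived: ids {9, 12} → COUNT(*)=2, MAX(amount)=97
  failed: ids {2, 7, 10} → COUNT(*)=3, MAX(amount)=290
  returned: ids {1, 4, 5} → COUNT(*)=3, MAX(amount)=147
  shipped: ids {3, 6, 8, 11} → COUNT(*)=4, MAX(amount)=281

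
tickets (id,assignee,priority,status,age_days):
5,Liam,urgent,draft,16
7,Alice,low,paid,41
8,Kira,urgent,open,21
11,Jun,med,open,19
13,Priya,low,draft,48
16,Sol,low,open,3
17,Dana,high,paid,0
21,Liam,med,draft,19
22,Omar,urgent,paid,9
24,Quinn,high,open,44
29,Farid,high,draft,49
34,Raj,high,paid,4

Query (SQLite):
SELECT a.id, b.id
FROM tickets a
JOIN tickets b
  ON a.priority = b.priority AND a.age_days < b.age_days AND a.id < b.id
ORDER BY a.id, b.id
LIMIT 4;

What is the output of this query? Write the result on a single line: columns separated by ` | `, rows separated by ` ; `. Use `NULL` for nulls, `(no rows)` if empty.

5 | 8 ; 7 | 13 ; 17 | 24 ; 17 | 29

Pairs (a,b) with same priority, a.age_days < b.age_days, a.id < b.id.
priority groups: high:{17,24,29,34} low:{7,13,16} med:{11,21} urgent:{5,8,22}
Ordered by (a.id, b.id); first 4.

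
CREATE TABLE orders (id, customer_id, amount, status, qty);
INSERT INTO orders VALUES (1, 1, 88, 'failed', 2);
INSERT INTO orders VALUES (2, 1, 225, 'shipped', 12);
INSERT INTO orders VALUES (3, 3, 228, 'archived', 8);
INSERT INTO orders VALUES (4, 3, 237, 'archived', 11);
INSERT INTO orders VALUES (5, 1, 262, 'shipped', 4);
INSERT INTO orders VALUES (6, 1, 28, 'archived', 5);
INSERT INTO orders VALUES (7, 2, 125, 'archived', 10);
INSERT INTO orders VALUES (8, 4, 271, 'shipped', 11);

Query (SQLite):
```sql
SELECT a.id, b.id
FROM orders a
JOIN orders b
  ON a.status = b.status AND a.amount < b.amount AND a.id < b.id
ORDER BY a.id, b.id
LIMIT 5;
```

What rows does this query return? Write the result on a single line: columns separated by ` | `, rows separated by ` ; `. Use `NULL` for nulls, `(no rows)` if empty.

2 | 5 ; 2 | 8 ; 3 | 4 ; 5 | 8 ; 6 | 7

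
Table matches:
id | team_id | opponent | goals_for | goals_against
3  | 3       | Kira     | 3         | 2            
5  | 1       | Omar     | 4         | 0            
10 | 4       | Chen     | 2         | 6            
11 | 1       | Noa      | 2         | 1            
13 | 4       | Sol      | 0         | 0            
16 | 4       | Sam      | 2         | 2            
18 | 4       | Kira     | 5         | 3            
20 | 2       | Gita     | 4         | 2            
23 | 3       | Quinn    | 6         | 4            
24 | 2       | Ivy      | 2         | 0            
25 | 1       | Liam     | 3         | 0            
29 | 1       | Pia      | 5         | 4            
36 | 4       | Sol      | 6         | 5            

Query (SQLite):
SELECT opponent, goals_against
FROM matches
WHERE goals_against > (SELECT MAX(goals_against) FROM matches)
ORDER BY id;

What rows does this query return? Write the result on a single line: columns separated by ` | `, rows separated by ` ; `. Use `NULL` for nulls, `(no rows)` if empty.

Scalar subquery: MAX(goals_against) over all matches rows = 6.
Keep rows where goals_against > that value.

(no rows)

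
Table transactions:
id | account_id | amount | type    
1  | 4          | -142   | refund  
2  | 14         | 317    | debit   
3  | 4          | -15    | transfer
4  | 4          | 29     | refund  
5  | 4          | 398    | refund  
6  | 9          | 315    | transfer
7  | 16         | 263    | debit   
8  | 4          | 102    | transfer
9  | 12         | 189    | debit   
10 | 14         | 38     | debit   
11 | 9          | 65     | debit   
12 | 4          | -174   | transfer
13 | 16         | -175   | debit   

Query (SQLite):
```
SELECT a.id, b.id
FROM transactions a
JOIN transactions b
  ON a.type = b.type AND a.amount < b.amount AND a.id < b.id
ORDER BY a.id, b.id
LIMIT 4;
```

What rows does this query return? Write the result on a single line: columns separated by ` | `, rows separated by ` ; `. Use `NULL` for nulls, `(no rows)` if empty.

Pairs (a,b) with same type, a.amount < b.amount, a.id < b.id.
type groups: debit:{2,7,9,10,11,13} refund:{1,4,5} transfer:{3,6,8,12}
Ordered by (a.id, b.id); first 4.

1 | 4 ; 1 | 5 ; 3 | 6 ; 3 | 8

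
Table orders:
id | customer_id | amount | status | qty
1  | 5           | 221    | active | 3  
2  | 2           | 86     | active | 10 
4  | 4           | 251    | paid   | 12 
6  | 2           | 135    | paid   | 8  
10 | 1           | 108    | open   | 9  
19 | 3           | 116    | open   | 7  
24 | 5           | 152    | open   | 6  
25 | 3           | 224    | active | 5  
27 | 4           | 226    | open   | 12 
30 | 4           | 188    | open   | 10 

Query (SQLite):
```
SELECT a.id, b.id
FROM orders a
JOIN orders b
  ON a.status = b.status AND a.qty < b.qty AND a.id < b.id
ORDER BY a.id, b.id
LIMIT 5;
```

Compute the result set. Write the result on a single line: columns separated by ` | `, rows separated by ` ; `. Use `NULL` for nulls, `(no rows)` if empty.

Pairs (a,b) with same status, a.qty < b.qty, a.id < b.id.
status groups: active:{1,2,25} open:{10,19,24,27,30} paid:{4,6}
Ordered by (a.id, b.id); first 5.

1 | 2 ; 1 | 25 ; 10 | 27 ; 10 | 30 ; 19 | 27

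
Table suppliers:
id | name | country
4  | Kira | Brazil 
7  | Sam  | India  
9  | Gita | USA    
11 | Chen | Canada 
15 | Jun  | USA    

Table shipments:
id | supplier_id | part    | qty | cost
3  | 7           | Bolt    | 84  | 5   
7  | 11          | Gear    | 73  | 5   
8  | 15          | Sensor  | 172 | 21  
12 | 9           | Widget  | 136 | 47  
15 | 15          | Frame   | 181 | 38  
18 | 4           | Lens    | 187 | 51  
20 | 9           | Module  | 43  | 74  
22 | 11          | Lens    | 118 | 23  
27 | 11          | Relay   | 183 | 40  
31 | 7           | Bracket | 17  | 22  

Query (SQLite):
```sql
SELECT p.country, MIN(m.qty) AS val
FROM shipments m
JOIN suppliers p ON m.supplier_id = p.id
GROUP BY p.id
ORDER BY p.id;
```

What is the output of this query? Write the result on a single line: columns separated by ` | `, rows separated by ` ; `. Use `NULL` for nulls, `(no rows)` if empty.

Join each shipments row to its suppliers via supplier_id.
Group joined rows by suppliers.id; compute MIN(m.qty) per group.
  4: ids {18} → MIN(m.qty)=187
  7: ids {3, 31} → MIN(m.qty)=17
  9: ids {12, 20} → MIN(m.qty)=43
  11: ids {7, 22, 27} → MIN(m.qty)=73
  15: ids {8, 15} → MIN(m.qty)=172

Brazil | 187 ; India | 17 ; USA | 43 ; Canada | 73 ; USA | 172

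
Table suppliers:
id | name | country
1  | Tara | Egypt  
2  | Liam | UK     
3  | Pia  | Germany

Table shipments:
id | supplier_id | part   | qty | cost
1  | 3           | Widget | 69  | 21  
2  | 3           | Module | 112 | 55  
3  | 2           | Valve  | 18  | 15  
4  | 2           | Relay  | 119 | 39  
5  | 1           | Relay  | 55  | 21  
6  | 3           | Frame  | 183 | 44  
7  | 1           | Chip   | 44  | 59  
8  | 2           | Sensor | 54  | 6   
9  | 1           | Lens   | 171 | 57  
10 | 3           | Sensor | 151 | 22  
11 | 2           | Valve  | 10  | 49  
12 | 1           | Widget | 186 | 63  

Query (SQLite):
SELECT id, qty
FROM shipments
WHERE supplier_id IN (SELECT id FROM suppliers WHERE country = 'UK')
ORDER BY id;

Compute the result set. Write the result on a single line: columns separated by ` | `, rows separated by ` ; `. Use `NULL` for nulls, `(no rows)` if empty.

3 | 18 ; 4 | 119 ; 8 | 54 ; 11 | 10

Inner query: suppliers.id where country = 'UK'.
Outer: keep shipments rows whose supplier_id is in that set.
Inner query → {2}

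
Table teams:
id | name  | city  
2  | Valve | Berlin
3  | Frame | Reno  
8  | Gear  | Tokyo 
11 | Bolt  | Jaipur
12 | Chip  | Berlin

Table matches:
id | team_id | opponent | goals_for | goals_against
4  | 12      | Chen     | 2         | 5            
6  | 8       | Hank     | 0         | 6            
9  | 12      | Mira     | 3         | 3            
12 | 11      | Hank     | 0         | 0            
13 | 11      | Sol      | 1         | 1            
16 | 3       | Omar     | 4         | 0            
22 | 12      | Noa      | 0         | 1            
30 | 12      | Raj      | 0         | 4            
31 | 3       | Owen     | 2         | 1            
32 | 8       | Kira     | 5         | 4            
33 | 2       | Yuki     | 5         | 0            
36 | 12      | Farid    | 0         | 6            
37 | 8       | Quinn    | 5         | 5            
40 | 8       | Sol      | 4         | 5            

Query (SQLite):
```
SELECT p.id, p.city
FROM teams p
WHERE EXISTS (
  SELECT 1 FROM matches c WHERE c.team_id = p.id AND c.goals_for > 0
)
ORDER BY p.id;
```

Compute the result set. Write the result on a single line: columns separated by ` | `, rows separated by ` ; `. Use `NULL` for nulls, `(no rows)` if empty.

For each teams row, check whether any matches with matching team_id has goals_for > 0.
Keep rows where that is true.

2 | Berlin ; 3 | Reno ; 8 | Tokyo ; 11 | Jaipur ; 12 | Berlin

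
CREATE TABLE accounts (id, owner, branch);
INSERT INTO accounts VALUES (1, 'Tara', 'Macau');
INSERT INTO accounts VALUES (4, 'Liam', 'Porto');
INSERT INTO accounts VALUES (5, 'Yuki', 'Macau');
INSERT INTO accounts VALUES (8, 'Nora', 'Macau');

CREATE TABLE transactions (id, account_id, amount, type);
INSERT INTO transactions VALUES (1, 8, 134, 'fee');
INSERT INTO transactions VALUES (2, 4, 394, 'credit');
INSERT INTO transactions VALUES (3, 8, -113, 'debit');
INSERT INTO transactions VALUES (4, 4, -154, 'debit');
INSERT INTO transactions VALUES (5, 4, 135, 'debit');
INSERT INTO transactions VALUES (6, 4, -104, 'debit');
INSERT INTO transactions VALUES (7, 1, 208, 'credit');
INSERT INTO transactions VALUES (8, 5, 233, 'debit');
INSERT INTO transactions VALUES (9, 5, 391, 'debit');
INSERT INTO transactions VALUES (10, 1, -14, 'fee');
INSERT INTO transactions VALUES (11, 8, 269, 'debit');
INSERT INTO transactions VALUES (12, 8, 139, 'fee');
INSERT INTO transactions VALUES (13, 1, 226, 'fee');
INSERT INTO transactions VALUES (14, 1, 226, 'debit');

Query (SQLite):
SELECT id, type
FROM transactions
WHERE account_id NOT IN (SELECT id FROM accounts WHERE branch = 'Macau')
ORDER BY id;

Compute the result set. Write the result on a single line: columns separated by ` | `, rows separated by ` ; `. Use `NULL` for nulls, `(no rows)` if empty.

2 | credit ; 4 | debit ; 5 | debit ; 6 | debit

Inner query: accounts.id where branch = 'Macau'.
Outer: keep transactions rows whose account_id is not in that set.
Inner query → {1, 5, 8}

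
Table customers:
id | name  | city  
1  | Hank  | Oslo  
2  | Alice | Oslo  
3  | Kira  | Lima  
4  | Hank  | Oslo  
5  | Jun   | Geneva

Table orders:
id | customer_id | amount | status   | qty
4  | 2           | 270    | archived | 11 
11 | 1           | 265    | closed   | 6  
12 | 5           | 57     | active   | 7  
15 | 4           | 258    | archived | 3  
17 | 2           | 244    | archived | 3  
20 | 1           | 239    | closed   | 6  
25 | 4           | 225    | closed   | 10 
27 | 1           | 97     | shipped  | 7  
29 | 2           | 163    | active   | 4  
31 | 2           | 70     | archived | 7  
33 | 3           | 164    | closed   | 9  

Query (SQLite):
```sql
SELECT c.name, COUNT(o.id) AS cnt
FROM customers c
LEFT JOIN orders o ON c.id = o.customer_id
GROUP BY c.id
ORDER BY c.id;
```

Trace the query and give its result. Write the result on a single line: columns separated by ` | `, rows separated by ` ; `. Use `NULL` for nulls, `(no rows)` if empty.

Hank | 3 ; Alice | 4 ; Kira | 1 ; Hank | 2 ; Jun | 1

LEFT JOIN keeps every customers row; unmatched ones get NULL for orders columns.
Group by customers.id and compute COUNT(o.id). COUNT(col) of an all-NULL group is 0.
  1: ids {11, 20, 27} → COUNT(o.id)=3
  2: ids {4, 17, 29, 31} → COUNT(o.id)=4
  3: ids {33} → COUNT(o.id)=1
  4: ids {15, 25} → COUNT(o.id)=2
  5: ids {12} → COUNT(o.id)=1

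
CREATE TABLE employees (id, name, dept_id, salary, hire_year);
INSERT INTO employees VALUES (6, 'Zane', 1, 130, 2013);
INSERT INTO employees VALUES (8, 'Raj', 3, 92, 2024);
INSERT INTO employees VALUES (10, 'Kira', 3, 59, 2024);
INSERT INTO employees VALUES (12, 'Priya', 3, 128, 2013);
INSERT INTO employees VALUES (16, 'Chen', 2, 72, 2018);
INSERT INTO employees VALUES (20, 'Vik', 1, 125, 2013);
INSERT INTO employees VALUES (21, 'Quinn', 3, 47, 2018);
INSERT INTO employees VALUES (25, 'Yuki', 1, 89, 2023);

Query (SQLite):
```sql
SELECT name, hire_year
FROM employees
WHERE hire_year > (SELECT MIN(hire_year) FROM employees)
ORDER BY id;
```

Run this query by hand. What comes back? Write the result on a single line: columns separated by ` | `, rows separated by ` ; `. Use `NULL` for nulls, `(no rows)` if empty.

Raj | 2024 ; Kira | 2024 ; Chen | 2018 ; Quinn | 2018 ; Yuki | 2023

Scalar subquery: MIN(hire_year) over all employees rows = 2013.
Keep rows where hire_year > that value.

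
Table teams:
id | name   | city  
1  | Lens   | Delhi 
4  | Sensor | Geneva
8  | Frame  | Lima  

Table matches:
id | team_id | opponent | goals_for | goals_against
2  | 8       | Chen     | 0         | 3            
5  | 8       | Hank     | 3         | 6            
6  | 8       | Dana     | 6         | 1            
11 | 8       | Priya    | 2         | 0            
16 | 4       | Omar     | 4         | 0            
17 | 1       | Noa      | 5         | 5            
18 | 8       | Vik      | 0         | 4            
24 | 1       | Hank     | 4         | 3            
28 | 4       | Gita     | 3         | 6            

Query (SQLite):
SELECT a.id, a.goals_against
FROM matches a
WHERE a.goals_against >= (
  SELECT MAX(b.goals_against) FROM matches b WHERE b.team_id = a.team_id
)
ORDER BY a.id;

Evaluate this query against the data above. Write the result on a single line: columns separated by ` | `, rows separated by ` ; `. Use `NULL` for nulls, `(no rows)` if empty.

For each matches row a, compute MAX(goals_against) over rows sharing a.team_id.
Keep row a if a.goals_against >= that per-group MAX.
  team_id=1: MAX(goals_against) = 5
  team_id=4: MAX(goals_against) = 6
  team_id=8: MAX(goals_against) = 6

5 | 6 ; 17 | 5 ; 28 | 6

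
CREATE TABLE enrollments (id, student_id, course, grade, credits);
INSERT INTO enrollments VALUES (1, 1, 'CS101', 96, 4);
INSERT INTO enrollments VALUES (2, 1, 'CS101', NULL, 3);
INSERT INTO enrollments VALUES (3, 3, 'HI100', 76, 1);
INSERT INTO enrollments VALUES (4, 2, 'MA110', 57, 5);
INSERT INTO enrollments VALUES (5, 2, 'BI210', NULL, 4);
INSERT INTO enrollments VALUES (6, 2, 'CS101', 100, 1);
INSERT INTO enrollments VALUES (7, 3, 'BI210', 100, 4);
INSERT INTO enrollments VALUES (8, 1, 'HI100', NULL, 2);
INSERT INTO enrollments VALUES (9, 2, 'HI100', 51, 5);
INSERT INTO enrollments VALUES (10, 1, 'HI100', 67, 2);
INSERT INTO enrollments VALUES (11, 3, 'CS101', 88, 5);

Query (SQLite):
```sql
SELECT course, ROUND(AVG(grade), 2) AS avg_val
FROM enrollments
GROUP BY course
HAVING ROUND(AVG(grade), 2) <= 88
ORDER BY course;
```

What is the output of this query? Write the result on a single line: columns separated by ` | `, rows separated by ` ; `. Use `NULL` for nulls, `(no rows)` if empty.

HI100 | 64.67 ; MA110 | 57

Partition enrollments by course; compute ROUND(AVG(grade), 2) within each group.
HAVING: keep groups where ROUND(AVG(grade), 2) <= 88.
  BI210: ids {5, 7} → ROUND(AVG(grade), 2)=100
  CS101: ids {1, 2, 6, 11} → ROUND(AVG(grade), 2)=94.67
  HI100: ids {3, 8, 9, 10} → ROUND(AVG(grade), 2)=64.67
  MA110: ids {4} → ROUND(AVG(grade), 2)=57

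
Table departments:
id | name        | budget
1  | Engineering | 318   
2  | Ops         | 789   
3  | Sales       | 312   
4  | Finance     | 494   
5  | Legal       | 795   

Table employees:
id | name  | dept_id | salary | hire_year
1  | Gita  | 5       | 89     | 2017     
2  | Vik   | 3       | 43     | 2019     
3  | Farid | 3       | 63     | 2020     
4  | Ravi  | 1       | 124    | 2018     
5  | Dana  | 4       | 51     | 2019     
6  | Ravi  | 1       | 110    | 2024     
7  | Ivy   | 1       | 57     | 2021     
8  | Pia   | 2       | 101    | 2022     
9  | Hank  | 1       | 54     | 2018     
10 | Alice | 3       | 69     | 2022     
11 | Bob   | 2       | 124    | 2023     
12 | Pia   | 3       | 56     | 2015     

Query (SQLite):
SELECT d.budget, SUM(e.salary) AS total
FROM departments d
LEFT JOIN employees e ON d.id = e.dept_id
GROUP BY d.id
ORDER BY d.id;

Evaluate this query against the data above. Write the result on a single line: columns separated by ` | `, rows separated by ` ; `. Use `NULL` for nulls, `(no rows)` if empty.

LEFT JOIN keeps every departments row; unmatched ones get NULL for employees columns.
Group by departments.id and compute SUM(e.salary). SUM over an all-NULL group is NULL.
  1: ids {4, 6, 7, 9} → SUM(e.salary)=345
  2: ids {8, 11} → SUM(e.salary)=225
  3: ids {2, 3, 10, 12} → SUM(e.salary)=231
  4: ids {5} → SUM(e.salary)=51
  5: ids {1} → SUM(e.salary)=89

318 | 345 ; 789 | 225 ; 312 | 231 ; 494 | 51 ; 795 | 89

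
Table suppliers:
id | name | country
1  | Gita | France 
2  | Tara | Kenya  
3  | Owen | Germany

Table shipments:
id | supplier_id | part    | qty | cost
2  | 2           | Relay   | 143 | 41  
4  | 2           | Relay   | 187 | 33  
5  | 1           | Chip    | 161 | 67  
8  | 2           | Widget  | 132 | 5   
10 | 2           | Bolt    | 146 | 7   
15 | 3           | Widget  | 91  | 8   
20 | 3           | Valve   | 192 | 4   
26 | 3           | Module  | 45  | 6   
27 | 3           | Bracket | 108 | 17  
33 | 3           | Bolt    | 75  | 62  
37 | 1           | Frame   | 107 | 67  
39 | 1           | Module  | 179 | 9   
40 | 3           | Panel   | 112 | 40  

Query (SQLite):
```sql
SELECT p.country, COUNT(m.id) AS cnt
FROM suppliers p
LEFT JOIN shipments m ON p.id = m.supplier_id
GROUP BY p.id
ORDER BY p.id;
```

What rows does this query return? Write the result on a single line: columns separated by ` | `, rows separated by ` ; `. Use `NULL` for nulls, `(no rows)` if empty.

LEFT JOIN keeps every suppliers row; unmatched ones get NULL for shipments columns.
Group by suppliers.id and compute COUNT(m.id). COUNT(col) of an all-NULL group is 0.
  1: ids {5, 37, 39} → COUNT(m.id)=3
  2: ids {2, 4, 8, 10} → COUNT(m.id)=4
  3: ids {15, 20, 26, 27, 33, 40} → COUNT(m.id)=6

France | 3 ; Kenya | 4 ; Germany | 6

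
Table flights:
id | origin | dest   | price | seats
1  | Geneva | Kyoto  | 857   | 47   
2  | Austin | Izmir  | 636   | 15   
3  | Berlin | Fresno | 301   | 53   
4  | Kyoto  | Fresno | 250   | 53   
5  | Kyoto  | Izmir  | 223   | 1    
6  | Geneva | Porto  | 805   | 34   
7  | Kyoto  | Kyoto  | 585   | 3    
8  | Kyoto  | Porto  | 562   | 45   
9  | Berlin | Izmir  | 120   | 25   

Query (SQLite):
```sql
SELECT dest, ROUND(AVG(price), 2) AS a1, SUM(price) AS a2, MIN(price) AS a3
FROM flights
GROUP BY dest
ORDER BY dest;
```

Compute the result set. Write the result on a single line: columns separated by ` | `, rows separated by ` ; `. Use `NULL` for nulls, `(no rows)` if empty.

Fresno | 275.5 | 551 | 250 ; Izmir | 326.33 | 979 | 120 ; Kyoto | 721 | 1442 | 585 ; Porto | 683.5 | 1367 | 562

Group flights by dest.
Per group compute: ROUND(AVG(price), 2), SUM(price), MIN(price).
  Fresno: ids {3, 4} → ROUND(AVG(price), 2)=275.5, SUM(price)=551, MIN(price)=250
  Izmir: ids {2, 5, 9} → ROUND(AVG(price), 2)=326.33, SUM(price)=979, MIN(price)=120
  Kyoto: ids {1, 7} → ROUND(AVG(price), 2)=721, SUM(price)=1442, MIN(price)=585
  Porto: ids {6, 8} → ROUND(AVG(price), 2)=683.5, SUM(price)=1367, MIN(price)=562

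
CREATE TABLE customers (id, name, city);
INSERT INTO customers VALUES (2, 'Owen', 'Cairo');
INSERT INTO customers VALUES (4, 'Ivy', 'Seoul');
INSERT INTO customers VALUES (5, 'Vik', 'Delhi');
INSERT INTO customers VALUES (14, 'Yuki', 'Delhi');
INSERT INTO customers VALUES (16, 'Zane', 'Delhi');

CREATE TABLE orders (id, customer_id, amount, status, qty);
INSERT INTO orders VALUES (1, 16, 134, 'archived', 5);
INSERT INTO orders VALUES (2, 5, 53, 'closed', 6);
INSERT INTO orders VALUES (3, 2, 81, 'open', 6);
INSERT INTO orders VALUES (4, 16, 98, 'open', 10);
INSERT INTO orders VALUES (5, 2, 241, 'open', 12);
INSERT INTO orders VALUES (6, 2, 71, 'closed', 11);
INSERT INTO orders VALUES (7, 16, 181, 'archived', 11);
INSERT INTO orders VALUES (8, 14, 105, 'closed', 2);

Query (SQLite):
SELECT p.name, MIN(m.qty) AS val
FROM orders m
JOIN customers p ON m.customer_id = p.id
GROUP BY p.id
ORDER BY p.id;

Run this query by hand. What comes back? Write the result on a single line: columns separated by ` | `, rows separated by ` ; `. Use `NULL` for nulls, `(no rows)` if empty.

Join each orders row to its customers via customer_id.
Group joined rows by customers.id; compute MIN(m.qty) per group.
  2: ids {3, 5, 6} → MIN(m.qty)=6
  5: ids {2} → MIN(m.qty)=6
  14: ids {8} → MIN(m.qty)=2
  16: ids {1, 4, 7} → MIN(m.qty)=5

Owen | 6 ; Vik | 6 ; Yuki | 2 ; Zane | 5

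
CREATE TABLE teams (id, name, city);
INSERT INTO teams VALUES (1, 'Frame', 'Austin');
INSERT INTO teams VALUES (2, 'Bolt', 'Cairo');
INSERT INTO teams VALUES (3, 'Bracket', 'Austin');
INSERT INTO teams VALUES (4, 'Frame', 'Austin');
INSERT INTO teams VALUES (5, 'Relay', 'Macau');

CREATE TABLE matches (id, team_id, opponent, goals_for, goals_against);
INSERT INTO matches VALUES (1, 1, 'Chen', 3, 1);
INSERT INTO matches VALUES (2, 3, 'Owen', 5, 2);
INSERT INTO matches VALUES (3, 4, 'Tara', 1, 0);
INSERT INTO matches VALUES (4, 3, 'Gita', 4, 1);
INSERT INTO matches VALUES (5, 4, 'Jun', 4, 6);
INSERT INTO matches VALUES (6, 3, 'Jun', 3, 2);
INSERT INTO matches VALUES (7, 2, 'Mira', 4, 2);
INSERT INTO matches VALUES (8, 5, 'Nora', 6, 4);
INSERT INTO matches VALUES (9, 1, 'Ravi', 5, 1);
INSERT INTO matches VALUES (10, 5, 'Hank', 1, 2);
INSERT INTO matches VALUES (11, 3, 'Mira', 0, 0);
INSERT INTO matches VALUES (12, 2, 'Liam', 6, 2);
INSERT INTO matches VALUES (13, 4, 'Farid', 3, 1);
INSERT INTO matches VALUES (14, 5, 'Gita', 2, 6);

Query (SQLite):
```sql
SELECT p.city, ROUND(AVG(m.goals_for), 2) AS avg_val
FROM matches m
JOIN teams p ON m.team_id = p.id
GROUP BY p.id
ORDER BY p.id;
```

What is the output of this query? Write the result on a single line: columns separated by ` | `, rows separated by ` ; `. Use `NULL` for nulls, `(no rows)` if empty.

Austin | 4 ; Cairo | 5 ; Austin | 3 ; Austin | 2.67 ; Macau | 3

Join each matches row to its teams via team_id.
Group joined rows by teams.id; compute ROUND(AVG(m.goals_for), 2) per group.
  1: ids {1, 9} → ROUND(AVG(m.goals_for), 2)=4
  2: ids {7, 12} → ROUND(AVG(m.goals_for), 2)=5
  3: ids {2, 4, 6, 11} → ROUND(AVG(m.goals_for), 2)=3
  4: ids {3, 5, 13} → ROUND(AVG(m.goals_for), 2)=2.67
  5: ids {8, 10, 14} → ROUND(AVG(m.goals_for), 2)=3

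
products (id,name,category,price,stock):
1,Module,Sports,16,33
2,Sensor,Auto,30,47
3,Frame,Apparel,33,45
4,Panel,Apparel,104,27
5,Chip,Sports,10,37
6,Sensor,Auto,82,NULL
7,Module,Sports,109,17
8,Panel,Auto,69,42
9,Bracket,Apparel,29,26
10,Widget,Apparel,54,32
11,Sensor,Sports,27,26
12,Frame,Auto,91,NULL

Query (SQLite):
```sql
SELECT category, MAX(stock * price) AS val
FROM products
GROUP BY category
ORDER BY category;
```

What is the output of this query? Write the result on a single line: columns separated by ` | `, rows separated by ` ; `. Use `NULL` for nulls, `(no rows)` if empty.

Apparel | 2808 ; Auto | 2898 ; Sports | 1853

For each row compute stock * price.
Group by category; take MAX of the expression per group.
  Apparel: ids {3, 4, 9, 10} → MAX(stock * price)=2808
  Auto: ids {2, 6, 8, 12} → MAX(stock * price)=2898
  Sports: ids {1, 5, 7, 11} → MAX(stock * price)=1853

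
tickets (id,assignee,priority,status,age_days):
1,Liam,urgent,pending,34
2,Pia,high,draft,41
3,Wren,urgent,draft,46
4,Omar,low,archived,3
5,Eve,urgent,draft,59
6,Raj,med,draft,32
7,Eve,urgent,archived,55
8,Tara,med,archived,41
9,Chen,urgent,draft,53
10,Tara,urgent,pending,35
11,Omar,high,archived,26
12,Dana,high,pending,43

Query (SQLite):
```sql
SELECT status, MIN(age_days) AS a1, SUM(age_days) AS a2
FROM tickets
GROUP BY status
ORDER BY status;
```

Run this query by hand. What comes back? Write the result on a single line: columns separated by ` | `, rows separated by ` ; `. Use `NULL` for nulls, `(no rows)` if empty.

archived | 3 | 125 ; draft | 32 | 231 ; pending | 34 | 112

Group tickets by status.
Per group compute: MIN(age_days), SUM(age_days).
  archived: ids {4, 7, 8, 11} → MIN(age_days)=3, SUM(age_days)=125
  draft: ids {2, 3, 5, 6, 9} → MIN(age_days)=32, SUM(age_days)=231
  pending: ids {1, 10, 12} → MIN(age_days)=34, SUM(age_days)=112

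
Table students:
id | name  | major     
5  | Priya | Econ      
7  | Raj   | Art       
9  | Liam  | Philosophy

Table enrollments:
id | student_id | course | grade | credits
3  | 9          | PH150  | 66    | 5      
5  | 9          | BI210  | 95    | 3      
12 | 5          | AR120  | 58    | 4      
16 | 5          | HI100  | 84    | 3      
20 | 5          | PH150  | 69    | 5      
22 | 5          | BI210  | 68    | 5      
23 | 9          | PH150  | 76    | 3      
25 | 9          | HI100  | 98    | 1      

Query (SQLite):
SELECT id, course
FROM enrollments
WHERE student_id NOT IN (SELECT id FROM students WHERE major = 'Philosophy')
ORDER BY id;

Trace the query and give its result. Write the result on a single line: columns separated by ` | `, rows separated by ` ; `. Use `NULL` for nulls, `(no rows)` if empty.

12 | AR120 ; 16 | HI100 ; 20 | PH150 ; 22 | BI210

Inner query: students.id where major = 'Philosophy'.
Outer: keep enrollments rows whose student_id is not in that set.
Inner query → {9}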